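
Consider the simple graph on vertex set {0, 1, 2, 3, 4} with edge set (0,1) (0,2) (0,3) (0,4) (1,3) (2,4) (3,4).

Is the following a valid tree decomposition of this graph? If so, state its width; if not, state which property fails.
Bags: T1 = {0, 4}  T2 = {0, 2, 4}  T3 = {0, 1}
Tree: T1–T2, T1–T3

No — vertex 3 appears in no bag.

A tree decomposition must satisfy three properties: every vertex lies in some bag; for every edge, both endpoints lie together in some bag; and for every vertex, the bags containing it form a connected subtree. Here vertex 3 appears in no bag, so the decomposition is invalid.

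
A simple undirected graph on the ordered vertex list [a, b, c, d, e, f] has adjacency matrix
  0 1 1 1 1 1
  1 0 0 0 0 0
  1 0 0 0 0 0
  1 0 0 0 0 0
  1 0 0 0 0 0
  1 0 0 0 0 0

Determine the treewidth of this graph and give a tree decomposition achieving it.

Treewidth 1.
Bags: B1 = {a, b}  B2 = {a, c}  B3 = {a, f}  B4 = {a, d}  B5 = {a, e}
Tree: B1–B2, B2–B3, B1–B4, B2–B5

Each bag holds 2 vertices, so the decomposition has width 1, which upper-bounds the treewidth. G has an edge, so its treewidth is at least 1. Hence tw(G) = 1 exactly.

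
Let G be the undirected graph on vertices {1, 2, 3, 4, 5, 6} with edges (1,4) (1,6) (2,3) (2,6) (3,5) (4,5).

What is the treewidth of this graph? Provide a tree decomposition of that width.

The largest bag has 3 vertices, giving width 2; this decomposition certifies tw(G) ≤ 2. Since 2–3–5–4–1–6–2 is a cycle in G, G is not acyclic. Forests are exactly the graphs of treewidth ≤ 1, so tw(G) ≥ 2. Therefore the treewidth is 2.

Treewidth 2.
One such decomposition:
Bags: B1 = {2, 3, 5}  B2 = {2, 4, 5}  B3 = {1, 2, 4}  B4 = {1, 2, 6}
Tree: B1–B2, B2–B3, B3–B4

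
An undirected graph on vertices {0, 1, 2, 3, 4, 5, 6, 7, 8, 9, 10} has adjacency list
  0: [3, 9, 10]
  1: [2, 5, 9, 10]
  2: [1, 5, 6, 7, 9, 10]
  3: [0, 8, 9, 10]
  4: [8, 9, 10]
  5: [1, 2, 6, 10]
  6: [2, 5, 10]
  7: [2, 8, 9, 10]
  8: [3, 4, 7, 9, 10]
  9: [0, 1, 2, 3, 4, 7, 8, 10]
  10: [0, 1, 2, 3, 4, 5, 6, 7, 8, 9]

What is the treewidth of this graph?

3

A width-3 tree decomposition is:
Bags: B1 = {7, 8, 9, 10}  B2 = {2, 7, 9, 10}  B3 = {4, 8, 9, 10}  B4 = {1, 2, 9, 10}  B5 = {1, 2, 5, 10}  B6 = {3, 8, 9, 10}  B7 = {0, 3, 9, 10}  B8 = {2, 5, 6, 10}
Tree: B1–B2, B1–B3, B2–B4, B4–B5, B1–B6, B6–B7, B5–B8
Each bag holds 4 vertices, so the decomposition has width 3, which upper-bounds the treewidth. For the lower bound, the 4 vertices {0, 3, 9, 10} are pairwise adjacent, and any tree decomposition puts a clique entirely inside one bag — forcing width ≥ 3. Therefore the treewidth is 3.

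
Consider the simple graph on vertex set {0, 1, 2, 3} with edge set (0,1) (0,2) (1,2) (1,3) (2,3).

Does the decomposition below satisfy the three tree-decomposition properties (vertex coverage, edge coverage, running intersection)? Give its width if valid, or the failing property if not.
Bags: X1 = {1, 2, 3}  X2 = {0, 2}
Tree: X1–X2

A tree decomposition must satisfy three properties: every vertex lies in some bag; for every edge, both endpoints lie together in some bag; and for every vertex, the bags containing it form a connected subtree. Here edge (1,0) lies in no bag, so the decomposition is invalid.

No — edge (1,0) lies in no bag.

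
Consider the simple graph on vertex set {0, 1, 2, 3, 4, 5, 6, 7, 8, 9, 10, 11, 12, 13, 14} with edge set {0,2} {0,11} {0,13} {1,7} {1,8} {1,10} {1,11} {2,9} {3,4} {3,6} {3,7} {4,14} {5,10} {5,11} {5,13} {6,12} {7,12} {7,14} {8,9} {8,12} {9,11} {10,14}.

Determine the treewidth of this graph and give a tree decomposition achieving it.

The largest bag has 4 vertices, giving width 3; this decomposition certifies tw(G) ≤ 3. For the lower bound: the 4 vertex sets {0,2,13}, {9}, {11}, {1,5,8,10} are disjoint, each induces a connected subgraph, and every pair is joined by at least one edge of G. Contracting each set to a single vertex therefore yields K_{4} as a minor, and since treewidth is minor-monotone, tw(G) ≥ tw(K_{4}) = 3. Therefore the treewidth is 3.

Treewidth 3.
One optimal decomposition is:
Bags: B1 = {0, 2, 9, 13}  B2 = {0, 9, 11, 13}  B3 = {5, 9, 11, 13}  B4 = {5, 8, 9, 11}  B5 = {1, 5, 8, 11}  B6 = {1, 5, 8, 10}  B7 = {1, 8, 10, 12}  B8 = {1, 7, 10, 12}  B9 = {7, 10, 12, 14}  B10 = {6, 7, 12, 14}  B11 = {3, 6, 7, 14}  B12 = {3, 4, 6, 14}
Tree: B1–B2, B2–B3, B3–B4, B4–B5, B5–B6, B6–B7, B7–B8, B8–B9, B9–B10, B10–B11, B11–B12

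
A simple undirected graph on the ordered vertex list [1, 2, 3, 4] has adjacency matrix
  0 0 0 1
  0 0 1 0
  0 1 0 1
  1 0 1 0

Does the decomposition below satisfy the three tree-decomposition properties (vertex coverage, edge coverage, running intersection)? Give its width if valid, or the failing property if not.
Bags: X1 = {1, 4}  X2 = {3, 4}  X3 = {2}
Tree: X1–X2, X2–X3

A tree decomposition must satisfy three properties: every vertex lies in some bag; for every edge, both endpoints lie together in some bag; and for every vertex, the bags containing it form a connected subtree. Here edge (3,2) lies in no bag, so the decomposition is invalid.

No — edge (3,2) lies in no bag.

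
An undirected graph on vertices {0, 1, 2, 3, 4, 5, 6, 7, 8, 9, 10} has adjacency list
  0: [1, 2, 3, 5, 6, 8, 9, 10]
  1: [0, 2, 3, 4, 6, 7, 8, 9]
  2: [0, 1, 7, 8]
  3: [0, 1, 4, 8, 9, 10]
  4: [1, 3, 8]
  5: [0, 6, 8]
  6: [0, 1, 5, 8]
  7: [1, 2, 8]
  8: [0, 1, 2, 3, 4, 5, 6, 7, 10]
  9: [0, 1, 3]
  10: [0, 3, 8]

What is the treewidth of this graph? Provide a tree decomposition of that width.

Treewidth 3.
One optimal decomposition is:
Bags: B1 = {0, 3, 8, 10}  B2 = {0, 1, 3, 8}  B3 = {0, 1, 2, 8}  B4 = {1, 3, 4, 8}  B5 = {0, 1, 6, 8}  B6 = {0, 5, 6, 8}  B7 = {0, 1, 3, 9}  B8 = {1, 2, 7, 8}
Tree: B1–B2, B2–B3, B2–B4, B3–B5, B5–B6, B2–B7, B3–B8

The largest bag has 4 vertices, giving width 3; this decomposition certifies tw(G) ≤ 3. Conversely, {0, 1, 2, 8} is a clique of size 4, and the vertices of any clique must share a bag in every tree decomposition; so some bag has ≥ 4 vertices and tw(G) ≥ 3. Therefore the treewidth is 3.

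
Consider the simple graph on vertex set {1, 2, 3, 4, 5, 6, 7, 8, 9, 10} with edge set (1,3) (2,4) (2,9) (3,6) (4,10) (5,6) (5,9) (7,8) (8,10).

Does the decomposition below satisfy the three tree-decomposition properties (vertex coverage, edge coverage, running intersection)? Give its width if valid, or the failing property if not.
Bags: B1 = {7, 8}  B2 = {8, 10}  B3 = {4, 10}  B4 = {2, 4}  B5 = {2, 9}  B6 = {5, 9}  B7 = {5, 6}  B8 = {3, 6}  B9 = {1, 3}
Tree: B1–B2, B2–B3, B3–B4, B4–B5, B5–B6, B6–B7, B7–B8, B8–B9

Yes; width 1.

Vertex coverage: the bags together contain {1, 2, 3, 4, 5, 6, 7, 8, 9, 10}, the full vertex set. Edge coverage: each edge of G has both endpoints in at least one bag. Running intersection: for every vertex, the bags containing it form a connected subtree. All three properties hold, so this is a valid tree decomposition of width max|bag| − 1 = 1, and hence tw(G) ≤ 1.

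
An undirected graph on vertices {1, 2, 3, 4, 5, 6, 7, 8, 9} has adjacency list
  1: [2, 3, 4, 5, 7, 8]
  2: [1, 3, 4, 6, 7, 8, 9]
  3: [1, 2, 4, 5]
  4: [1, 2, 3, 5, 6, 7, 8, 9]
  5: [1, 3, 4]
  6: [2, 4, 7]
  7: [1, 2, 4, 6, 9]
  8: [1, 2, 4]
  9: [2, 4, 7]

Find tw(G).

3

A width-3 tree decomposition is:
Bags: B1 = {1, 2, 3, 4}  B2 = {1, 2, 4, 7}  B3 = {1, 2, 4, 8}  B4 = {2, 4, 6, 7}  B5 = {1, 3, 4, 5}  B6 = {2, 4, 7, 9}
Tree: B1–B2, B2–B3, B2–B4, B1–B5, B4–B6
The largest bag has 4 vertices, giving width 3; this decomposition certifies tw(G) ≤ 3. On the other hand G contains the 4-clique {1, 2, 4, 8}. A clique must lie in a single bag of any decomposition, so no decomposition can have width below 3. Hence tw(G) = 3 exactly.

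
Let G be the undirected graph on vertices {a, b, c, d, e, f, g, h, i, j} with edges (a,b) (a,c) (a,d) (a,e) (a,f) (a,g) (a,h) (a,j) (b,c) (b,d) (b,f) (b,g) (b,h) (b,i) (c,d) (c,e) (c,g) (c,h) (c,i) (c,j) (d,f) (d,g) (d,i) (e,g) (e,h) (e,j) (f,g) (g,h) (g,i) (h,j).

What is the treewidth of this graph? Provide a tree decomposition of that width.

Treewidth 4.
One such decomposition:
Bags: B1 = {a, c, e, g, h}  B2 = {a, c, e, h, j}  B3 = {a, b, c, g, h}  B4 = {a, b, c, d, g}  B5 = {b, c, d, g, i}  B6 = {a, b, d, f, g}
Tree: B1–B2, B1–B3, B3–B4, B4–B5, B4–B6

The largest bag has 5 vertices, giving width 4; this decomposition certifies tw(G) ≤ 4. Conversely, {a, c, e, g, h} is a clique of size 5, and the vertices of any clique must share a bag in every tree decomposition; so some bag has ≥ 5 vertices and tw(G) ≥ 4. Combining the bounds, tw(G) = 4.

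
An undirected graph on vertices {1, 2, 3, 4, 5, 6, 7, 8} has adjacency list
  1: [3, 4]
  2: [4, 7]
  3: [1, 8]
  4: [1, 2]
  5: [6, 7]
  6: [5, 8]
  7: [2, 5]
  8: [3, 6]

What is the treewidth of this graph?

2

A width-2 tree decomposition is:
Bags: B1 = {3, 6, 8}  B2 = {3, 5, 6}  B3 = {3, 5, 7}  B4 = {2, 3, 7}  B5 = {2, 3, 4}  B6 = {1, 3, 4}
Tree: B1–B2, B2–B3, B3–B4, B4–B5, B5–B6
The largest bag has 3 vertices, giving width 2; this decomposition certifies tw(G) ≤ 2. The edges 3–8–6–5–7–2–4–1–3 form a cycle, so G is not a tree and its treewidth is at least 2. Therefore the treewidth is 2.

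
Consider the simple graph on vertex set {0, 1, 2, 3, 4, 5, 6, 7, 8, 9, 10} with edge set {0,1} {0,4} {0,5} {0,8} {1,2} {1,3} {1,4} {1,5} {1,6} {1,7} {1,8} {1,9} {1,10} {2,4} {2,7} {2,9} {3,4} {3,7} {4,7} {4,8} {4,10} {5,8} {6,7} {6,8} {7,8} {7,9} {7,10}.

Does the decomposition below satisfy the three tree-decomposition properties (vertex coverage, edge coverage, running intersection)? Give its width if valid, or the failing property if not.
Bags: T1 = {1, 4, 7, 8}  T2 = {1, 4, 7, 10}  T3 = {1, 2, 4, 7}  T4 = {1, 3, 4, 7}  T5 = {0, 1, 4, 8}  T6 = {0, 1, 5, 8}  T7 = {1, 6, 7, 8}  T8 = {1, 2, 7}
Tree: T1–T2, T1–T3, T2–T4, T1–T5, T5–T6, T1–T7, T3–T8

No — vertex 9 appears in no bag.

A tree decomposition must satisfy three properties: every vertex lies in some bag; for every edge, both endpoints lie together in some bag; and for every vertex, the bags containing it form a connected subtree. Here vertex 9 appears in no bag, so the decomposition is invalid.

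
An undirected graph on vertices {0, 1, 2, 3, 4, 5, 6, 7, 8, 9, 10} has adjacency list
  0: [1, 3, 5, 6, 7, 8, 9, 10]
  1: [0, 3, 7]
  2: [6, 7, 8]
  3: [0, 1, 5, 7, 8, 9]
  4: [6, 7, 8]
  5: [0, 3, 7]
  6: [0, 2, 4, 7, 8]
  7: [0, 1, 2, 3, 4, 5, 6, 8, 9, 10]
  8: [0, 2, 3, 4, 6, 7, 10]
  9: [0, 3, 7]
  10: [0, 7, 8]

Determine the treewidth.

3

A width-3 tree decomposition is:
Bags: B1 = {0, 3, 7, 8}  B2 = {0, 7, 8, 10}  B3 = {0, 1, 3, 7}  B4 = {0, 3, 7, 9}  B5 = {0, 6, 7, 8}  B6 = {4, 6, 7, 8}  B7 = {2, 6, 7, 8}  B8 = {0, 3, 5, 7}
Tree: B1–B2, B1–B3, B1–B4, B1–B5, B5–B6, B5–B7, B4–B8
Every bag has size at most 4, so the width is 4 − 1 = 3 and tw(G) ≤ 3. Conversely, {0, 7, 8, 10} is a clique of size 4, and the vertices of any clique must share a bag in every tree decomposition; so some bag has ≥ 4 vertices and tw(G) ≥ 3. Hence tw(G) = 3 exactly.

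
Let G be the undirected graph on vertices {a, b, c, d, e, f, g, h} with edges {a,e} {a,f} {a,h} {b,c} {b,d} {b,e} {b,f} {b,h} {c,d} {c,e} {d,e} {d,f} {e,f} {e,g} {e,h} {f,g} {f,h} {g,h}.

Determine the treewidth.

A width-3 tree decomposition is:
Bags: B1 = {b, e, f, h}  B2 = {a, e, f, h}  B3 = {e, f, g, h}  B4 = {b, d, e, f}  B5 = {b, c, d, e}
Tree: B1–B2, B1–B3, B1–B4, B4–B5
Each bag holds 4 vertices, so the decomposition has width 3, which upper-bounds the treewidth. On the other hand G contains the 4-clique {b, c, d, e}. A clique must lie in a single bag of any decomposition, so no decomposition can have width below 3. The upper and lower bounds meet at 3, so that is the treewidth.

3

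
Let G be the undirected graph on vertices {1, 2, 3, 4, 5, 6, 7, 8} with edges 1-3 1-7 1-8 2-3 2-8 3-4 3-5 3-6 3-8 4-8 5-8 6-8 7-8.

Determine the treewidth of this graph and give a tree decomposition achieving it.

Every bag has size at most 3, so the width is 3 − 1 = 2 and tw(G) ≤ 2. On the other hand G contains the 3-clique {1, 3, 8}. A clique must lie in a single bag of any decomposition, so no decomposition can have width below 2. The upper and lower bounds meet at 2, so that is the treewidth.

Treewidth 2.
One optimal decomposition is:
Bags: B1 = {1, 7, 8}  B2 = {1, 3, 8}  B3 = {3, 4, 8}  B4 = {3, 5, 8}  B5 = {3, 6, 8}  B6 = {2, 3, 8}
Tree: B1–B2, B2–B3, B3–B4, B3–B5, B3–B6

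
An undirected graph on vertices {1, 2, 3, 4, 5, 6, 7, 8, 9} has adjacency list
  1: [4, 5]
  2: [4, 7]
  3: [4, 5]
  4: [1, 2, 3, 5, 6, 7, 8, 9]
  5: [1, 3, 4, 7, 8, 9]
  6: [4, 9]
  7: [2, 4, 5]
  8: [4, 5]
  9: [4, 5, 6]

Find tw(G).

2

A width-2 tree decomposition is:
Bags: B1 = {4, 5, 9}  B2 = {4, 6, 9}  B3 = {3, 4, 5}  B4 = {4, 5, 7}  B5 = {2, 4, 7}  B6 = {1, 4, 5}  B7 = {4, 5, 8}
Tree: B1–B2, B1–B3, B3–B4, B4–B5, B1–B6, B6–B7
The largest bag has 3 vertices, giving width 2; this decomposition certifies tw(G) ≤ 2. On the other hand G contains the 3-clique {2, 4, 7}. A clique must lie in a single bag of any decomposition, so no decomposition can have width below 2. Hence tw(G) = 2 exactly.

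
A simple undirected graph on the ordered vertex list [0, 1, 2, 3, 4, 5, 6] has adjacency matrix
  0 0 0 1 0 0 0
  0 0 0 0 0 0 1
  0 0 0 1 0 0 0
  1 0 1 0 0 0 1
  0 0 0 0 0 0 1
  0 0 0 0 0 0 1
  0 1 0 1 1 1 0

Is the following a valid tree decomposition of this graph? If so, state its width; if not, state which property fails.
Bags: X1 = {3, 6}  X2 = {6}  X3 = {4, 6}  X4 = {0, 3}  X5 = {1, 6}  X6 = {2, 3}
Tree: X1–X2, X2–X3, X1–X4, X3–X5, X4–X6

A tree decomposition must satisfy three properties: every vertex lies in some bag; for every edge, both endpoints lie together in some bag; and for every vertex, the bags containing it form a connected subtree. Here vertex 5 appears in no bag, so the decomposition is invalid.

No — vertex 5 appears in no bag.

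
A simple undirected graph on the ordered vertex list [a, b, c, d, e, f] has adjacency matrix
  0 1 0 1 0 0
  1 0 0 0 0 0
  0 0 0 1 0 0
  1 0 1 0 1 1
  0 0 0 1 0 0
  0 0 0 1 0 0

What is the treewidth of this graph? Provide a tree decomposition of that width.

Treewidth 1.
One such decomposition:
Bags: B1 = {d, e}  B2 = {c, d}  B3 = {a, d}  B4 = {d, f}  B5 = {a, b}
Tree: B1–B2, B2–B3, B2–B4, B3–B5

Each bag holds 2 vertices, so the decomposition has width 1, which upper-bounds the treewidth. G has an edge, so its treewidth is at least 1. Therefore the treewidth is 1.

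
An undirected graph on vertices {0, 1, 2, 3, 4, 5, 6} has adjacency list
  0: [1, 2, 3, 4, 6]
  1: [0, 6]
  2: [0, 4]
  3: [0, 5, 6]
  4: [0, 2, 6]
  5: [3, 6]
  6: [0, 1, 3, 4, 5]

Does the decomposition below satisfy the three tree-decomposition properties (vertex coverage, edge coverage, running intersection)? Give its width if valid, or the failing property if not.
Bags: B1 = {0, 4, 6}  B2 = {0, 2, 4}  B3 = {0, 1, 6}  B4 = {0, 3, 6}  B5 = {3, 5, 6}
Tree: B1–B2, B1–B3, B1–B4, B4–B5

Vertex coverage: the bags together contain {0, 1, 2, 3, 4, 5, 6}, the full vertex set. Edge coverage: each edge of G has both endpoints in at least one bag. Running intersection: for every vertex, the bags containing it form a connected subtree. All three properties hold, so this is a valid tree decomposition of width max|bag| − 1 = 2, and hence tw(G) ≤ 2.

Yes; width 2.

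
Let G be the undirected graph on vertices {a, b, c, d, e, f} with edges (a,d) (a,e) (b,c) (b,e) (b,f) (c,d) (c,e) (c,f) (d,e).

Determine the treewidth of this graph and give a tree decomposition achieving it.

Treewidth 2.
Bags: B1 = {b, c, e}  B2 = {c, d, e}  B3 = {a, d, e}  B4 = {b, c, f}
Tree: B1–B2, B2–B3, B1–B4

Every bag has size at most 3, so the width is 3 − 1 = 2 and tw(G) ≤ 2. On the other hand G contains the 3-clique {c, d, e}. A clique must lie in a single bag of any decomposition, so no decomposition can have width below 2. Hence tw(G) = 2 exactly.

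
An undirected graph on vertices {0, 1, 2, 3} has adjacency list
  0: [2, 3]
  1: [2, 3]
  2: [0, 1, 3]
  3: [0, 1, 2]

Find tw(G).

2

A width-2 tree decomposition is:
Bags: B1 = {1, 2, 3}  B2 = {0, 2, 3}
Tree: B1–B2
Every bag has size at most 3, so the width is 3 − 1 = 2 and tw(G) ≤ 2. Conversely, {0, 2, 3} is a clique of size 3, and the vertices of any clique must share a bag in every tree decomposition; so some bag has ≥ 3 vertices and tw(G) ≥ 2. Combining the bounds, tw(G) = 2.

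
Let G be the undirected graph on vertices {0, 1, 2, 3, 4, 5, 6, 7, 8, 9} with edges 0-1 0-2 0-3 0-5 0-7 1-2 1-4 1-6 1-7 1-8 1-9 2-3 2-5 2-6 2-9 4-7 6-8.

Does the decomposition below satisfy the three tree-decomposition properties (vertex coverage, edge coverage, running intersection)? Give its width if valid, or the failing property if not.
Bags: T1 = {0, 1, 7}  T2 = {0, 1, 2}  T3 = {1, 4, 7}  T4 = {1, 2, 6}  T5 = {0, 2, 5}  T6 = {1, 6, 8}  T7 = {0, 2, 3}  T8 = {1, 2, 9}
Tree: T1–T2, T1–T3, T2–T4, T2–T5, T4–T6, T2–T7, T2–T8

Every vertex of G appears in some bag (union = {0, 1, 2, 3, 4, 5, 6, 7, 8, 9}); every edge is covered by a bag; and for each vertex v the set of bags containing v is connected in the bag tree. The decomposition is therefore valid. The largest bag has 3 vertices, so the width is 2.

Yes; width 2.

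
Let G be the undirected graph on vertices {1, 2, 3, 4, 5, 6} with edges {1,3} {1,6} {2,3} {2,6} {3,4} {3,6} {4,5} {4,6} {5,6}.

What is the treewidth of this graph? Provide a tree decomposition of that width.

Treewidth 2.
One optimal decomposition is:
Bags: B1 = {3, 4, 6}  B2 = {4, 5, 6}  B3 = {1, 3, 6}  B4 = {2, 3, 6}
Tree: B1–B2, B1–B3, B3–B4

Each bag holds 3 vertices, so the decomposition has width 2, which upper-bounds the treewidth. For the lower bound, the 3 vertices {1, 3, 6} are pairwise adjacent, and any tree decomposition puts a clique entirely inside one bag — forcing width ≥ 2. Hence tw(G) = 2 exactly.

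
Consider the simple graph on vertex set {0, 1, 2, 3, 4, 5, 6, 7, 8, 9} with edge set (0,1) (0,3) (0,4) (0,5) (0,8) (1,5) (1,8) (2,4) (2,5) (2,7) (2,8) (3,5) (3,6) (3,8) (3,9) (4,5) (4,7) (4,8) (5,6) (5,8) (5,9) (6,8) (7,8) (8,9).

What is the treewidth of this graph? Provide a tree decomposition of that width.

Treewidth 3.
One optimal decomposition is:
Bags: B1 = {0, 1, 5, 8}  B2 = {0, 4, 5, 8}  B3 = {2, 4, 5, 8}  B4 = {0, 3, 5, 8}  B5 = {2, 4, 7, 8}  B6 = {3, 5, 8, 9}  B7 = {3, 5, 6, 8}
Tree: B1–B2, B2–B3, B1–B4, B3–B5, B4–B6, B6–B7

The largest bag has 4 vertices, giving width 3; this decomposition certifies tw(G) ≤ 3. On the other hand G contains the 4-clique {0, 1, 5, 8}. A clique must lie in a single bag of any decomposition, so no decomposition can have width below 3. Therefore the treewidth is 3.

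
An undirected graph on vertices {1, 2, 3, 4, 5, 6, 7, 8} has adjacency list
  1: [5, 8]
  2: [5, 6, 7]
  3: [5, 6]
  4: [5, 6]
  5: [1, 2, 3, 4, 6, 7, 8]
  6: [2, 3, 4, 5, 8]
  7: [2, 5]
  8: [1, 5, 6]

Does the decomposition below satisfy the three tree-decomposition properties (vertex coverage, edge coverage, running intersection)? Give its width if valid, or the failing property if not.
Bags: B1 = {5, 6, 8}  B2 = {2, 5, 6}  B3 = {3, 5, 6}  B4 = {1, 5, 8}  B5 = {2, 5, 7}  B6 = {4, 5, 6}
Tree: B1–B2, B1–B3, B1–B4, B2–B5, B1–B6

Yes; width 2.

Vertex coverage: the bags together contain {1, 2, 3, 4, 5, 6, 7, 8}, the full vertex set. Edge coverage: each edge of G has both endpoints in at least one bag. Running intersection: for every vertex, the bags containing it form a connected subtree. All three properties hold, so this is a valid tree decomposition of width max|bag| − 1 = 2, and hence tw(G) ≤ 2.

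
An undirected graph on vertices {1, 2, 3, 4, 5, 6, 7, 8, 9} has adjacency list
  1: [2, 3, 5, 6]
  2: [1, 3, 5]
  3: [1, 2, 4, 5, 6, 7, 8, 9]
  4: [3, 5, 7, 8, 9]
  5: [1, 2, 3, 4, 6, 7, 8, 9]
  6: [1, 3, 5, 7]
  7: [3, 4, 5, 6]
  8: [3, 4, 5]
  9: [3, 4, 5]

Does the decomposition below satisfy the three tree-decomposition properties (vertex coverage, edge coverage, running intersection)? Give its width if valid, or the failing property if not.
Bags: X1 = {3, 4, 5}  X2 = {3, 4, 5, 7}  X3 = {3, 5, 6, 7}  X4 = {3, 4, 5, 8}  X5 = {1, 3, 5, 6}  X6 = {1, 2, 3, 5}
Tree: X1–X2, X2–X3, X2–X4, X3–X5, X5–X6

A tree decomposition must satisfy three properties: every vertex lies in some bag; for every edge, both endpoints lie together in some bag; and for every vertex, the bags containing it form a connected subtree. Here vertex 9 appears in no bag, so the decomposition is invalid.

No — vertex 9 appears in no bag.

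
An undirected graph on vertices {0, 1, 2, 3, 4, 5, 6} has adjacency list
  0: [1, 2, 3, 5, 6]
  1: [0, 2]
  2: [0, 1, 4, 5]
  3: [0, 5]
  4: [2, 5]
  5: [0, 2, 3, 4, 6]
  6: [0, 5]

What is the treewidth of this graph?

A width-2 tree decomposition is:
Bags: B1 = {0, 3, 5}  B2 = {0, 2, 5}  B3 = {2, 4, 5}  B4 = {0, 1, 2}  B5 = {0, 5, 6}
Tree: B1–B2, B2–B3, B2–B4, B1–B5
Each bag holds 3 vertices, so the decomposition has width 2, which upper-bounds the treewidth. Conversely, {0, 1, 2} is a clique of size 3, and the vertices of any clique must share a bag in every tree decomposition; so some bag has ≥ 3 vertices and tw(G) ≥ 2. Therefore the treewidth is 2.

2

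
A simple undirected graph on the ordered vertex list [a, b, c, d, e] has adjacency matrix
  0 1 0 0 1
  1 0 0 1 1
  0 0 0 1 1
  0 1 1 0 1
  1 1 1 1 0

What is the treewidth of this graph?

A width-2 tree decomposition is:
Bags: B1 = {c, d, e}  B2 = {b, d, e}  B3 = {a, b, e}
Tree: B1–B2, B2–B3
Every bag has size at most 3, so the width is 3 − 1 = 2 and tw(G) ≤ 2. For the lower bound, the 3 vertices {c, d, e} are pairwise adjacent, and any tree decomposition puts a clique entirely inside one bag — forcing width ≥ 2. The upper and lower bounds meet at 2, so that is the treewidth.

2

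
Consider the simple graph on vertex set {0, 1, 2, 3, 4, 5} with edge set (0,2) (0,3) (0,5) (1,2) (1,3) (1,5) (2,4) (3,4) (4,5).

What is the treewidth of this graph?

3

A width-3 tree decomposition is:
Bags: B1 = {0, 1, 2, 4}  B2 = {0, 1, 3, 4}  B3 = {0, 1, 4, 5}
Tree: B1–B2, B2–B3
Each bag holds 4 vertices, so the decomposition has width 3, which upper-bounds the treewidth. For the lower bound: the 4 vertex sets {1,2}, {3,4}, {0}, {5} are disjoint, each induces a connected subgraph, and every pair is joined by at least one edge of G. Contracting each set to a single vertex therefore yields K_{4} as a minor, and since treewidth is minor-monotone, tw(G) ≥ tw(K_{4}) = 3. Therefore the treewidth is 3.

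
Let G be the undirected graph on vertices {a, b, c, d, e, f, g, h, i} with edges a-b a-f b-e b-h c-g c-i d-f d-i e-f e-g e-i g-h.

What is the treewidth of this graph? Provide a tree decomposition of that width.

Each bag holds 4 vertices, so the decomposition has width 3, which upper-bounds the treewidth. For the lower bound: the 4 vertex sets {c,d,i}, {g}, {e}, {a,b,f,h} are disjoint, each induces a connected subgraph, and every pair is joined by at least one edge of G. Contracting each set to a single vertex therefore yields K_{4} as a minor, and since treewidth is minor-monotone, tw(G) ≥ tw(K_{4}) = 3. Combining the bounds, tw(G) = 3.

Treewidth 3.
One such decomposition:
Bags: B1 = {c, d, g, i}  B2 = {d, e, g, i}  B3 = {d, e, f, g}  B4 = {e, f, g, h}  B5 = {b, e, f, h}  B6 = {a, b, f, h}
Tree: B1–B2, B2–B3, B3–B4, B4–B5, B5–B6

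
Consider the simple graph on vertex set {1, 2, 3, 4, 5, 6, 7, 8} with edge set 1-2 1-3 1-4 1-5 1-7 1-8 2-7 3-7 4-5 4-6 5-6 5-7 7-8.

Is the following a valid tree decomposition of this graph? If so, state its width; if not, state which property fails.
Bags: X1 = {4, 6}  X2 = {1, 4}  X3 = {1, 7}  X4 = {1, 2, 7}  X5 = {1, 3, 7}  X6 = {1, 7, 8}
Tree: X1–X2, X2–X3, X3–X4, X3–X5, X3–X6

No — vertex 5 appears in no bag.

A tree decomposition must satisfy three properties: every vertex lies in some bag; for every edge, both endpoints lie together in some bag; and for every vertex, the bags containing it form a connected subtree. Here vertex 5 appears in no bag, so the decomposition is invalid.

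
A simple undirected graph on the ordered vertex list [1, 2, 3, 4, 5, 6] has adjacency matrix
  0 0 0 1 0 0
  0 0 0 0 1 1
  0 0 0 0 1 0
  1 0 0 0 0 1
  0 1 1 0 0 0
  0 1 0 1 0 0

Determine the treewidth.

1

A width-1 tree decomposition is:
Bags: B1 = {3, 5}  B2 = {2, 5}  B3 = {2, 6}  B4 = {4, 6}  B5 = {1, 4}
Tree: B1–B2, B2–B3, B3–B4, B4–B5
The largest bag has 2 vertices, giving width 1; this decomposition certifies tw(G) ≤ 1. G has an edge, so its treewidth is at least 1. Hence tw(G) = 1 exactly.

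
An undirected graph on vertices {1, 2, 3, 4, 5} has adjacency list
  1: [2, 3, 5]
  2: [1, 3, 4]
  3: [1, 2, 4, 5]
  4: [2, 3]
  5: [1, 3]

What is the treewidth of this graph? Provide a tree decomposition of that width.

The largest bag has 3 vertices, giving width 2; this decomposition certifies tw(G) ≤ 2. Conversely, {1, 2, 3} is a clique of size 3, and the vertices of any clique must share a bag in every tree decomposition; so some bag has ≥ 3 vertices and tw(G) ≥ 2. The upper and lower bounds meet at 2, so that is the treewidth.

Treewidth 2.
One optimal decomposition is:
Bags: B1 = {1, 3, 5}  B2 = {1, 2, 3}  B3 = {2, 3, 4}
Tree: B1–B2, B2–B3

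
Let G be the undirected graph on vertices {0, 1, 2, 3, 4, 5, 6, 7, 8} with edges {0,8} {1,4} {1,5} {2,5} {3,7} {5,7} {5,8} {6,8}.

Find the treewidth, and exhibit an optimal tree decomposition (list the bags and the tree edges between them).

Treewidth 1.
Bags: B1 = {5, 8}  B2 = {2, 5}  B3 = {1, 5}  B4 = {0, 8}  B5 = {6, 8}  B6 = {5, 7}  B7 = {3, 7}  B8 = {1, 4}
Tree: B1–B2, B2–B3, B1–B4, B1–B5, B1–B6, B6–B7, B3–B8

The largest bag has 2 vertices, giving width 1; this decomposition certifies tw(G) ≤ 1. Since G has at least one edge (e.g. 8–5), it is not an edgeless graph, so tw(G) ≥ 1. Hence tw(G) = 1 exactly.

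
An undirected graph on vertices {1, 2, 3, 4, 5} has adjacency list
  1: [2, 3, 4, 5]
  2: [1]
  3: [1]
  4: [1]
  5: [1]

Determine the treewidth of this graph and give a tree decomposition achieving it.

Each bag holds 2 vertices, so the decomposition has width 1, which upper-bounds the treewidth. G has an edge, so its treewidth is at least 1. Therefore the treewidth is 1.

Treewidth 1.
One optimal decomposition is:
Bags: B1 = {1, 5}  B2 = {1, 2}  B3 = {1, 4}  B4 = {1, 3}
Tree: B1–B2, B2–B3, B1–B4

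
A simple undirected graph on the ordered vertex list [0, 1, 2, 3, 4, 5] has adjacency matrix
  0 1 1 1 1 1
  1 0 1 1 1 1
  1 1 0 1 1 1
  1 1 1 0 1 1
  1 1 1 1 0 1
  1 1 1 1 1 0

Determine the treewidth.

5

A width-5 tree decomposition is:
Bags: B1 = {0, 1, 2, 3, 4, 5}
Tree: (single bag)
With just one bag of size 6, the width is 6 − 1 = 5, so tw(G) ≤ 5. On the other hand G contains the 6-clique {0, 1, 2, 3, 4, 5}. A clique must lie in a single bag of any decomposition, so no decomposition can have width below 5. Hence tw(G) = 5 exactly.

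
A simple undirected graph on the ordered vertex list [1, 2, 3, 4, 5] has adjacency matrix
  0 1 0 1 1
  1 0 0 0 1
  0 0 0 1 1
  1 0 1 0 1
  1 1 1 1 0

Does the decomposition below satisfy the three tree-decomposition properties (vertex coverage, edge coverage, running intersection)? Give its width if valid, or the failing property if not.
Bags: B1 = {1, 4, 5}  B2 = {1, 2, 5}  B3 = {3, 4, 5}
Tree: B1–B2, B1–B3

Yes; width 2.

Vertex coverage: the bags together contain {1, 2, 3, 4, 5}, the full vertex set. Edge coverage: each edge of G has both endpoints in at least one bag. Running intersection: for every vertex, the bags containing it form a connected subtree. All three properties hold, so this is a valid tree decomposition of width max|bag| − 1 = 2, and hence tw(G) ≤ 2.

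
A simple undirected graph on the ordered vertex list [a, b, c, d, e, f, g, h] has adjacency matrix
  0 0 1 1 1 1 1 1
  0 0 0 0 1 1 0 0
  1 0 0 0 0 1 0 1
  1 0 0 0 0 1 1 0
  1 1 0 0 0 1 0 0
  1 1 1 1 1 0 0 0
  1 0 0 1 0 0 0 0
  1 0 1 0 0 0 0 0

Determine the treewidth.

A width-2 tree decomposition is:
Bags: B1 = {a, e, f}  B2 = {a, d, f}  B3 = {a, c, f}  B4 = {a, d, g}  B5 = {a, c, h}  B6 = {b, e, f}
Tree: B1–B2, B1–B3, B2–B4, B3–B5, B1–B6
Every bag has size at most 3, so the width is 3 − 1 = 2 and tw(G) ≤ 2. Conversely, {a, d, g} is a clique of size 3, and the vertices of any clique must share a bag in every tree decomposition; so some bag has ≥ 3 vertices and tw(G) ≥ 2. Hence tw(G) = 2 exactly.

2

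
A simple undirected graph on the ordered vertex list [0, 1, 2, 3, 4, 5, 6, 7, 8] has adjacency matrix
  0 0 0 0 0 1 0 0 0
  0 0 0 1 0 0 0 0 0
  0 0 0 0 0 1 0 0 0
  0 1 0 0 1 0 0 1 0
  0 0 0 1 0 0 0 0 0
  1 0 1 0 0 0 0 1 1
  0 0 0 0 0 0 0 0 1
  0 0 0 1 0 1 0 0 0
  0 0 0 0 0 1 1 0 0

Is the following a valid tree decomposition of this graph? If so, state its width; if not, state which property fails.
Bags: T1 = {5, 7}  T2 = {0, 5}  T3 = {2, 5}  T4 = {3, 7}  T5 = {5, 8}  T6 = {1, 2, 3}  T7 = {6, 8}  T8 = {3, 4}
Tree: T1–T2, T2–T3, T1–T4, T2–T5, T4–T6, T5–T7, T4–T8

A tree decomposition must satisfy three properties: every vertex lies in some bag; for every edge, both endpoints lie together in some bag; and for every vertex, the bags containing it form a connected subtree. Here bags containing vertex 2 are not connected in the tree, so the decomposition is invalid.

No — bags containing vertex 2 are not connected in the tree.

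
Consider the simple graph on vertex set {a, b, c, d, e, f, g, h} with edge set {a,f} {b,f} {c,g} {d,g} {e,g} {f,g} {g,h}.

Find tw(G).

1

A width-1 tree decomposition is:
Bags: B1 = {a, f}  B2 = {f, g}  B3 = {e, g}  B4 = {c, g}  B5 = {d, g}  B6 = {b, f}  B7 = {g, h}
Tree: B1–B2, B2–B3, B2–B4, B3–B5, B1–B6, B2–B7
Each bag holds 2 vertices, so the decomposition has width 1, which upper-bounds the treewidth. G has an edge, so its treewidth is at least 1. Combining the bounds, tw(G) = 1.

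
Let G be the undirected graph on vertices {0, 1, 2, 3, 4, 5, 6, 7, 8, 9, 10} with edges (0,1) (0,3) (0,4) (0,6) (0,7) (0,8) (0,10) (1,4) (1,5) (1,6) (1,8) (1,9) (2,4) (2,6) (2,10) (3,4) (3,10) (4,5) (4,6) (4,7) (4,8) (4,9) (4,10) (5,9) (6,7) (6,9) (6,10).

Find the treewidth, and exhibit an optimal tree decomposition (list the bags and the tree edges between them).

Every bag has size at most 4, so the width is 4 − 1 = 3 and tw(G) ≤ 3. On the other hand G contains the 4-clique {0, 1, 4, 8}. A clique must lie in a single bag of any decomposition, so no decomposition can have width below 3. Therefore the treewidth is 3.

Treewidth 3.
Bags: B1 = {0, 1, 4, 6}  B2 = {0, 4, 6, 7}  B3 = {0, 4, 6, 10}  B4 = {0, 1, 4, 8}  B5 = {1, 4, 6, 9}  B6 = {2, 4, 6, 10}  B7 = {0, 3, 4, 10}  B8 = {1, 4, 5, 9}
Tree: B1–B2, B2–B3, B1–B4, B1–B5, B3–B6, B3–B7, B5–B8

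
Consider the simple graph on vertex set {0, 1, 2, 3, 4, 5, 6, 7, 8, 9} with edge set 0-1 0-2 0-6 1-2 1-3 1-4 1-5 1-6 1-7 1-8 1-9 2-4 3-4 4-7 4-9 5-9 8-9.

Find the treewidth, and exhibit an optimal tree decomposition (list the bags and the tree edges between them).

Each bag holds 3 vertices, so the decomposition has width 2, which upper-bounds the treewidth. On the other hand G contains the 3-clique {0, 1, 2}. A clique must lie in a single bag of any decomposition, so no decomposition can have width below 2. The upper and lower bounds meet at 2, so that is the treewidth.

Treewidth 2.
One optimal decomposition is:
Bags: B1 = {1, 4, 9}  B2 = {1, 2, 4}  B3 = {0, 1, 2}  B4 = {1, 5, 9}  B5 = {1, 8, 9}  B6 = {1, 3, 4}  B7 = {1, 4, 7}  B8 = {0, 1, 6}
Tree: B1–B2, B2–B3, B1–B4, B4–B5, B1–B6, B2–B7, B3–B8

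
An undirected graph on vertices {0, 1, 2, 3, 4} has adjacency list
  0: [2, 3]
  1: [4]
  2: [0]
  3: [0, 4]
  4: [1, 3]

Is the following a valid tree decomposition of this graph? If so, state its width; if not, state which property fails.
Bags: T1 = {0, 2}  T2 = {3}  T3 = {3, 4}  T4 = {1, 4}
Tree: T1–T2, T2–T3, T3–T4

No — edge (0,3) lies in no bag.

A tree decomposition must satisfy three properties: every vertex lies in some bag; for every edge, both endpoints lie together in some bag; and for every vertex, the bags containing it form a connected subtree. Here edge (0,3) lies in no bag, so the decomposition is invalid.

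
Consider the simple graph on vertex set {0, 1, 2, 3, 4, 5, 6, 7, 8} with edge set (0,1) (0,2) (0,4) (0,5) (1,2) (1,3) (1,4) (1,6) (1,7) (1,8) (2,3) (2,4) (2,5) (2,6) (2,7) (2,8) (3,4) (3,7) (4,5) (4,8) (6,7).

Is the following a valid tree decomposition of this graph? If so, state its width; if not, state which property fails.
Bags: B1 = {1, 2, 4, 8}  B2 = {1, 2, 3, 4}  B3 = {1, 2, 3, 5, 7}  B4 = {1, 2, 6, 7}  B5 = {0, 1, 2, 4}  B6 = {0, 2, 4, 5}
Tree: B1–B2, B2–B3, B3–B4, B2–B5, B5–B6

A tree decomposition must satisfy three properties: every vertex lies in some bag; for every edge, both endpoints lie together in some bag; and for every vertex, the bags containing it form a connected subtree. Here bags containing vertex 5 are not connected in the tree, so the decomposition is invalid.

No — bags containing vertex 5 are not connected in the tree.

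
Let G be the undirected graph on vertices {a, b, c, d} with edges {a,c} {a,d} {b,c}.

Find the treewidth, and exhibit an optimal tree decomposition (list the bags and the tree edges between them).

Treewidth 1.
One optimal decomposition is:
Bags: B1 = {a, c}  B2 = {a, d}  B3 = {b, c}
Tree: B1–B2, B1–B3

Each bag holds 2 vertices, so the decomposition has width 1, which upper-bounds the treewidth. Any graph with an edge has treewidth ≥ 1, and G has the edge c–a. Combining the bounds, tw(G) = 1.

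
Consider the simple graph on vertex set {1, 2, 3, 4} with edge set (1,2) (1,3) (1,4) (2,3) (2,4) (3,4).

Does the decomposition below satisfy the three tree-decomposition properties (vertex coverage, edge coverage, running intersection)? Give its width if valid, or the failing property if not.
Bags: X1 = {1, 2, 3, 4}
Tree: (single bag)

Yes; width 3.

Every vertex of G appears in some bag (union = {1, 2, 3, 4}); every edge is covered by a bag; and for each vertex v the set of bags containing v is connected in the bag tree. The decomposition is therefore valid. The largest bag has 4 vertices, so the width is 3.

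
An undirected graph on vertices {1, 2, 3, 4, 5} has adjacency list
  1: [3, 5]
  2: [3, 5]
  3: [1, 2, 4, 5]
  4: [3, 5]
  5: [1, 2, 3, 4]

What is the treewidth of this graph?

A width-2 tree decomposition is:
Bags: B1 = {1, 3, 5}  B2 = {3, 4, 5}  B3 = {2, 3, 5}
Tree: B1–B2, B1–B3
The largest bag has 3 vertices, giving width 2; this decomposition certifies tw(G) ≤ 2. For the lower bound, the 3 vertices {1, 3, 5} are pairwise adjacent, and any tree decomposition puts a clique entirely inside one bag — forcing width ≥ 2. Hence tw(G) = 2 exactly.

2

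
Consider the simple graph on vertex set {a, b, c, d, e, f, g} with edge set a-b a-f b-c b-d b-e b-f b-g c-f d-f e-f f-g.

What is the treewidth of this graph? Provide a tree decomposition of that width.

The largest bag has 3 vertices, giving width 2; this decomposition certifies tw(G) ≤ 2. For the lower bound, the 3 vertices {b, d, f} are pairwise adjacent, and any tree decomposition puts a clique entirely inside one bag — forcing width ≥ 2. The upper and lower bounds meet at 2, so that is the treewidth.

Treewidth 2.
Bags: B1 = {b, c, f}  B2 = {b, d, f}  B3 = {b, f, g}  B4 = {b, e, f}  B5 = {a, b, f}
Tree: B1–B2, B1–B3, B3–B4, B3–B5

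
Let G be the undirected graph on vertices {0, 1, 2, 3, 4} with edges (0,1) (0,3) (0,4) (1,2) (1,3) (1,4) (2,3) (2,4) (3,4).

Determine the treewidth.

3

A width-3 tree decomposition is:
Bags: B1 = {1, 2, 3, 4}  B2 = {0, 1, 3, 4}
Tree: B1–B2
Every bag has size at most 4, so the width is 4 − 1 = 3 and tw(G) ≤ 3. Conversely, {0, 1, 3, 4} is a clique of size 4, and the vertices of any clique must share a bag in every tree decomposition; so some bag has ≥ 4 vertices and tw(G) ≥ 3. Hence tw(G) = 3 exactly.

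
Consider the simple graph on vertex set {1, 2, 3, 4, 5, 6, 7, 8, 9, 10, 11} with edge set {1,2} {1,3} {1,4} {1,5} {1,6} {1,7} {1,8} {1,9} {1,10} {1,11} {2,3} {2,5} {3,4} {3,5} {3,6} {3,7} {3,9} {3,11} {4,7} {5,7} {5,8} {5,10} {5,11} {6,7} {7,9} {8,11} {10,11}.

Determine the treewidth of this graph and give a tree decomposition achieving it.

Treewidth 3.
One such decomposition:
Bags: B1 = {1, 2, 3, 5}  B2 = {1, 3, 5, 7}  B3 = {1, 3, 5, 11}  B4 = {1, 3, 4, 7}  B5 = {1, 5, 10, 11}  B6 = {1, 5, 8, 11}  B7 = {1, 3, 6, 7}  B8 = {1, 3, 7, 9}
Tree: B1–B2, B1–B3, B2–B4, B3–B5, B3–B6, B4–B7, B4–B8

Every bag has size at most 4, so the width is 4 − 1 = 3 and tw(G) ≤ 3. Conversely, {1, 5, 8, 11} is a clique of size 4, and the vertices of any clique must share a bag in every tree decomposition; so some bag has ≥ 4 vertices and tw(G) ≥ 3. The upper and lower bounds meet at 3, so that is the treewidth.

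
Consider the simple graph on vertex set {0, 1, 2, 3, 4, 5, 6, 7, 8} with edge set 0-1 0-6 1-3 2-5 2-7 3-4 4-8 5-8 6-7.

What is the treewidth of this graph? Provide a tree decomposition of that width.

Treewidth 2.
Bags: B1 = {4, 5, 8}  B2 = {3, 4, 5}  B3 = {1, 3, 5}  B4 = {0, 1, 5}  B5 = {0, 5, 6}  B6 = {5, 6, 7}  B7 = {2, 5, 7}
Tree: B1–B2, B2–B3, B3–B4, B4–B5, B5–B6, B6–B7

The largest bag has 3 vertices, giving width 2; this decomposition certifies tw(G) ≤ 2. Since 5–8–4–3–1–0–6–7–2–5 is a cycle in G, G is not acyclic. Forests are exactly the graphs of treewidth ≤ 1, so tw(G) ≥ 2. The upper and lower bounds meet at 2, so that is the treewidth.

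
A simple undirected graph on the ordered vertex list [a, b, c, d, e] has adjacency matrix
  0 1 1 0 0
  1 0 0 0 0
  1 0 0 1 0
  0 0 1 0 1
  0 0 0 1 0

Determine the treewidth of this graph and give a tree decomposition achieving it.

Treewidth 1.
One such decomposition:
Bags: B1 = {a, b}  B2 = {a, c}  B3 = {c, d}  B4 = {d, e}
Tree: B1–B2, B2–B3, B3–B4

Every bag has size at most 2, so the width is 2 − 1 = 1 and tw(G) ≤ 1. Any graph with an edge has treewidth ≥ 1, and G has the edge b–a. Therefore the treewidth is 1.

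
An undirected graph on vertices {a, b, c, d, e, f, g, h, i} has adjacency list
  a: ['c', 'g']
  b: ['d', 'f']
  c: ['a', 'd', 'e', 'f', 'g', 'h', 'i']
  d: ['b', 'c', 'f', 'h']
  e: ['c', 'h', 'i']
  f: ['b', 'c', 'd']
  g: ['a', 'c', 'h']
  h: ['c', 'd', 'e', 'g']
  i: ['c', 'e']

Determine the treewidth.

2

A width-2 tree decomposition is:
Bags: B1 = {c, d, h}  B2 = {c, d, f}  B3 = {c, g, h}  B4 = {c, e, h}  B5 = {c, e, i}  B6 = {a, c, g}  B7 = {b, d, f}
Tree: B1–B2, B1–B3, B3–B4, B4–B5, B3–B6, B2–B7
Each bag holds 3 vertices, so the decomposition has width 2, which upper-bounds the treewidth. For the lower bound, the 3 vertices {a, c, g} are pairwise adjacent, and any tree decomposition puts a clique entirely inside one bag — forcing width ≥ 2. Therefore the treewidth is 2.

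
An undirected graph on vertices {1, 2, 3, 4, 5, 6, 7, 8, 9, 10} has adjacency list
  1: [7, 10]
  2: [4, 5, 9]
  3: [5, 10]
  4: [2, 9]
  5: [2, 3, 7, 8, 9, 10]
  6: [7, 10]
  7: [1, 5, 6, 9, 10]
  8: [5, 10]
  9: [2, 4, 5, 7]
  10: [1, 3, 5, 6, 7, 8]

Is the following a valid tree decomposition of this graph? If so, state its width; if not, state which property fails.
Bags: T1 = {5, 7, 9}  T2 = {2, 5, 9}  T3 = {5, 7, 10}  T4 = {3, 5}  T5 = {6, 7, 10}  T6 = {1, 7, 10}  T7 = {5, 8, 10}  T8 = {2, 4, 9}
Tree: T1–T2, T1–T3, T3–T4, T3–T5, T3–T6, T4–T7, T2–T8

A tree decomposition must satisfy three properties: every vertex lies in some bag; for every edge, both endpoints lie together in some bag; and for every vertex, the bags containing it form a connected subtree. Here edge (10,3) lies in no bag, so the decomposition is invalid.

No — edge (10,3) lies in no bag.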